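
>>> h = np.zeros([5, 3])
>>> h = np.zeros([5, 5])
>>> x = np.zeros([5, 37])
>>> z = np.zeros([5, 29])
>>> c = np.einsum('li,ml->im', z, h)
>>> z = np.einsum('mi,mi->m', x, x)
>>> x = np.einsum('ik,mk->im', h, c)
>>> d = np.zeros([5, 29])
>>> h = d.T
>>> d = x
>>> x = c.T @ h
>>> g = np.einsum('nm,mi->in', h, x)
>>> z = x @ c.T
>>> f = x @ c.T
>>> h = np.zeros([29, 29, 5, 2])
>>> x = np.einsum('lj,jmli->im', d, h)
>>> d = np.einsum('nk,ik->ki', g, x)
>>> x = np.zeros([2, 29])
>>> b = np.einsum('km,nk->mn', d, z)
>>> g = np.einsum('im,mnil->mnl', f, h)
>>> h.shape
(29, 29, 5, 2)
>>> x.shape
(2, 29)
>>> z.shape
(5, 29)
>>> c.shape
(29, 5)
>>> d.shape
(29, 2)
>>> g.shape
(29, 29, 2)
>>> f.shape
(5, 29)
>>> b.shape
(2, 5)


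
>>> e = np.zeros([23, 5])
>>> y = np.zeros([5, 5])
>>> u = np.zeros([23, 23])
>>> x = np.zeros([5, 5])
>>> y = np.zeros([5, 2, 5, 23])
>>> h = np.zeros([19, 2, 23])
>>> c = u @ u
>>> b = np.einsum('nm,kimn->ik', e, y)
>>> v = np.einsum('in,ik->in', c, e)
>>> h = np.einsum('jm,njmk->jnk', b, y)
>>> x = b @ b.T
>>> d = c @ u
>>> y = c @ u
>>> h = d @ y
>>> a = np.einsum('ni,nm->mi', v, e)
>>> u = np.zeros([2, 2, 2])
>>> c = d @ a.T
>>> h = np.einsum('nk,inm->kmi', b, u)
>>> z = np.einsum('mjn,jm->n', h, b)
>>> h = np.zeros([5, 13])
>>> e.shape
(23, 5)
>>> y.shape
(23, 23)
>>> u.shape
(2, 2, 2)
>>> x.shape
(2, 2)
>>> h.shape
(5, 13)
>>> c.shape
(23, 5)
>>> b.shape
(2, 5)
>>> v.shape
(23, 23)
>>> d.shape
(23, 23)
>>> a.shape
(5, 23)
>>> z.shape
(2,)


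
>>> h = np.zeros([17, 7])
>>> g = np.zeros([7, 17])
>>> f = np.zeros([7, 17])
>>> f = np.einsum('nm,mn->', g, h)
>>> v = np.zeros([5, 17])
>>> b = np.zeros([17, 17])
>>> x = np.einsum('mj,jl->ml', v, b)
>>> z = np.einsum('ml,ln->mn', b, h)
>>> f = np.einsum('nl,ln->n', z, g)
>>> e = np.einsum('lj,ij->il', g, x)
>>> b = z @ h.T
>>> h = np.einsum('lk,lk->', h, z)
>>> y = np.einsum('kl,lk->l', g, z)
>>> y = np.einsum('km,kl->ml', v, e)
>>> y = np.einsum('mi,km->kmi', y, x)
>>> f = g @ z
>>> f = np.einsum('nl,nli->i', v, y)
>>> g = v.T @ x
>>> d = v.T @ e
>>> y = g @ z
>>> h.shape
()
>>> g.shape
(17, 17)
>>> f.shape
(7,)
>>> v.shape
(5, 17)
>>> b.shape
(17, 17)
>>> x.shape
(5, 17)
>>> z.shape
(17, 7)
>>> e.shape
(5, 7)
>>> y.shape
(17, 7)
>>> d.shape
(17, 7)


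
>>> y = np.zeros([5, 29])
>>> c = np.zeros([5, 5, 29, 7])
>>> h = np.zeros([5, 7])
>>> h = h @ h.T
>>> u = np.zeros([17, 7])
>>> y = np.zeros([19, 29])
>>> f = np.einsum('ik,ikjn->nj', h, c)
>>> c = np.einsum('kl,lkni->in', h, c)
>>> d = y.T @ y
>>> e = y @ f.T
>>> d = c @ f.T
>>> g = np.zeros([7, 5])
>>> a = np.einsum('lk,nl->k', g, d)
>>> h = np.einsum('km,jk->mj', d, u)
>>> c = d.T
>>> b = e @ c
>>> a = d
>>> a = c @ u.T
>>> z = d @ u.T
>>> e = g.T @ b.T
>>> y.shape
(19, 29)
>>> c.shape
(7, 7)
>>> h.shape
(7, 17)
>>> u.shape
(17, 7)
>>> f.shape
(7, 29)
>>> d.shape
(7, 7)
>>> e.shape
(5, 19)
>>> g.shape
(7, 5)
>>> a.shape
(7, 17)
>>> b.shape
(19, 7)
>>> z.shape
(7, 17)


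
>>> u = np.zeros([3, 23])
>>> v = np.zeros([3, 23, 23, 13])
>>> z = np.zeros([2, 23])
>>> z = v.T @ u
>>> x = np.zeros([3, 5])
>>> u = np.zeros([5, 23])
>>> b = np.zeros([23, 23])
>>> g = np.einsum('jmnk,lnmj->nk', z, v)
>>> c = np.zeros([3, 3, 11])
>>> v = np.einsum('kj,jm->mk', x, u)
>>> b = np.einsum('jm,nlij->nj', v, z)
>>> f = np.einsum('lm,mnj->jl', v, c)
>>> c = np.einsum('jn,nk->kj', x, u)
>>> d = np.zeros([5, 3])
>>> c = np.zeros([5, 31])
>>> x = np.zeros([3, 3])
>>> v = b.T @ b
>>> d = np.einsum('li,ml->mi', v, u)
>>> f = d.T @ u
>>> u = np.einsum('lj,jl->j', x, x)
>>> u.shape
(3,)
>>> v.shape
(23, 23)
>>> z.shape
(13, 23, 23, 23)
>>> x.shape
(3, 3)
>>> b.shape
(13, 23)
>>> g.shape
(23, 23)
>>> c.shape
(5, 31)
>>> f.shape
(23, 23)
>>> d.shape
(5, 23)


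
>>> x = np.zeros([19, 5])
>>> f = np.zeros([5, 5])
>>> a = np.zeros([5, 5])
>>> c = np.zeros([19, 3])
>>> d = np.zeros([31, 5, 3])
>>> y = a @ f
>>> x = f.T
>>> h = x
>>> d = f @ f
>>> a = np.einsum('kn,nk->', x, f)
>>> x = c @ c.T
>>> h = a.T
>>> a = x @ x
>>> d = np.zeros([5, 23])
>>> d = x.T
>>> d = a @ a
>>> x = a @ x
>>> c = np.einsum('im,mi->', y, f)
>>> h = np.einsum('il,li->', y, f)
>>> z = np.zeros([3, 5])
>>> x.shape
(19, 19)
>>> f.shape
(5, 5)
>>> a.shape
(19, 19)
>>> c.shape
()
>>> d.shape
(19, 19)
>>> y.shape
(5, 5)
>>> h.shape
()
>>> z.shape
(3, 5)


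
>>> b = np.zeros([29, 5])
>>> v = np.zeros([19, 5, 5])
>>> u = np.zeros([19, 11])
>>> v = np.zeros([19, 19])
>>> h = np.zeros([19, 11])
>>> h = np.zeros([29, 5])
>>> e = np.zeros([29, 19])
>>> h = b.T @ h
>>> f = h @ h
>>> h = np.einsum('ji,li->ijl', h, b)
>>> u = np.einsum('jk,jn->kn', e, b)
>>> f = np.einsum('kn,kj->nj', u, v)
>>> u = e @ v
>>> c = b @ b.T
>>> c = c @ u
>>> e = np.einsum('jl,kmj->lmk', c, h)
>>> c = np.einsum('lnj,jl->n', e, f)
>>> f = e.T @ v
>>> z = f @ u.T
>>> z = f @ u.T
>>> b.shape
(29, 5)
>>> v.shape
(19, 19)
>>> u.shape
(29, 19)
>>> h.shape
(5, 5, 29)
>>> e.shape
(19, 5, 5)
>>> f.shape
(5, 5, 19)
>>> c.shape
(5,)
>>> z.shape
(5, 5, 29)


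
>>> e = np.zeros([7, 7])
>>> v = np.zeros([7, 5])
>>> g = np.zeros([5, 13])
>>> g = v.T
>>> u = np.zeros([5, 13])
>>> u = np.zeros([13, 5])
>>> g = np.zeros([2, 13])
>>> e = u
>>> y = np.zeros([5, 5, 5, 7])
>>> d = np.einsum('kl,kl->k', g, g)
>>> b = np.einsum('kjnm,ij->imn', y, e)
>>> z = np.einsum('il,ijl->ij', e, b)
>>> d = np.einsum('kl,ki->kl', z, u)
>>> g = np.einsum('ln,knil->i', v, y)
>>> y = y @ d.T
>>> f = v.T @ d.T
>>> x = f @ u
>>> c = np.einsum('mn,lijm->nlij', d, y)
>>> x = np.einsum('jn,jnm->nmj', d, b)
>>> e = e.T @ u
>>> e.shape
(5, 5)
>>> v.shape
(7, 5)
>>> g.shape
(5,)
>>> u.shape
(13, 5)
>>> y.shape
(5, 5, 5, 13)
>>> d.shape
(13, 7)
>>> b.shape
(13, 7, 5)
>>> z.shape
(13, 7)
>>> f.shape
(5, 13)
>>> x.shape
(7, 5, 13)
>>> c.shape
(7, 5, 5, 5)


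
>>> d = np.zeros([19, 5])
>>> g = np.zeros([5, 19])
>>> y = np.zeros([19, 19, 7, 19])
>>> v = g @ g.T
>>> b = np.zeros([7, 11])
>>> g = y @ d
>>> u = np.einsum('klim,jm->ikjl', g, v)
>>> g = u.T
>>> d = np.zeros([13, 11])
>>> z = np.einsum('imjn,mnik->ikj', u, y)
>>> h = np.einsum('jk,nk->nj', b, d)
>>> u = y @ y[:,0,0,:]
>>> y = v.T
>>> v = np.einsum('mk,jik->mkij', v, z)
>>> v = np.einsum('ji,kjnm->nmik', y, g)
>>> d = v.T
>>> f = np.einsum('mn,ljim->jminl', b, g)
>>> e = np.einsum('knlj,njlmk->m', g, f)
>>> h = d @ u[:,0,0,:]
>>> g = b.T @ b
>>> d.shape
(19, 5, 7, 19)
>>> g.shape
(11, 11)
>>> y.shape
(5, 5)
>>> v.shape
(19, 7, 5, 19)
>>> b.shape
(7, 11)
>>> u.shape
(19, 19, 7, 19)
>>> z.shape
(7, 19, 5)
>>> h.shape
(19, 5, 7, 19)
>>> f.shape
(5, 7, 19, 11, 19)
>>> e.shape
(11,)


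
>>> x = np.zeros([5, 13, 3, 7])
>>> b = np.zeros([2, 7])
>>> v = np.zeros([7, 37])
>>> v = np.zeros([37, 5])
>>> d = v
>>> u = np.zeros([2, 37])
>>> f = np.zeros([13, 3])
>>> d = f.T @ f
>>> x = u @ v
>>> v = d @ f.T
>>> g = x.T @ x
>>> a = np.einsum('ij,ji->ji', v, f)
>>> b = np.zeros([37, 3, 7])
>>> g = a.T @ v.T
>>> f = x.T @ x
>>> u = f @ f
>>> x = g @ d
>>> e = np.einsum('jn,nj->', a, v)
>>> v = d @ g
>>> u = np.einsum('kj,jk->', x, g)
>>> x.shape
(3, 3)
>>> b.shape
(37, 3, 7)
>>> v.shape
(3, 3)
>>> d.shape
(3, 3)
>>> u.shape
()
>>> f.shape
(5, 5)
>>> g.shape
(3, 3)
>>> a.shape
(13, 3)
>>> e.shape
()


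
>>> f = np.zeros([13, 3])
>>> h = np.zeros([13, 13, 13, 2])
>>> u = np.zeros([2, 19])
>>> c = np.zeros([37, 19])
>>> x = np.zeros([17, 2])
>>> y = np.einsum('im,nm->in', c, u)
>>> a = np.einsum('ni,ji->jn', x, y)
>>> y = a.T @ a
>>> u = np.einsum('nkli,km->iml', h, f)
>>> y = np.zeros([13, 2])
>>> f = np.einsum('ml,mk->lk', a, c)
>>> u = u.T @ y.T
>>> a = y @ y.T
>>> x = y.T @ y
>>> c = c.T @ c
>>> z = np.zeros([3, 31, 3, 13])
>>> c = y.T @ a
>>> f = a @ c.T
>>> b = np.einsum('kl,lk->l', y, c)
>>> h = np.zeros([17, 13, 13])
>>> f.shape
(13, 2)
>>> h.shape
(17, 13, 13)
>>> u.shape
(13, 3, 13)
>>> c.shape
(2, 13)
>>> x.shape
(2, 2)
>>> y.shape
(13, 2)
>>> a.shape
(13, 13)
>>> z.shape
(3, 31, 3, 13)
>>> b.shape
(2,)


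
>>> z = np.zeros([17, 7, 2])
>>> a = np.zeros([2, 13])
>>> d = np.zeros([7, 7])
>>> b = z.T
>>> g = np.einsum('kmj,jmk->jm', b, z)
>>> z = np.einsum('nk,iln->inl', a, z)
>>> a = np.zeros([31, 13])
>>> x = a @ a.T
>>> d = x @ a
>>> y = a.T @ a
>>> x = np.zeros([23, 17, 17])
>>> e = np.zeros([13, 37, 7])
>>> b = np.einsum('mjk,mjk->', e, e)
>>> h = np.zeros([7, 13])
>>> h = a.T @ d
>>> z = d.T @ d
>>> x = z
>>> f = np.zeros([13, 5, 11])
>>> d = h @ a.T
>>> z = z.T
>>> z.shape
(13, 13)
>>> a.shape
(31, 13)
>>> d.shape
(13, 31)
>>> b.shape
()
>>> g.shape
(17, 7)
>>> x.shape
(13, 13)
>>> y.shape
(13, 13)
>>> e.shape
(13, 37, 7)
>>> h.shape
(13, 13)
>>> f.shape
(13, 5, 11)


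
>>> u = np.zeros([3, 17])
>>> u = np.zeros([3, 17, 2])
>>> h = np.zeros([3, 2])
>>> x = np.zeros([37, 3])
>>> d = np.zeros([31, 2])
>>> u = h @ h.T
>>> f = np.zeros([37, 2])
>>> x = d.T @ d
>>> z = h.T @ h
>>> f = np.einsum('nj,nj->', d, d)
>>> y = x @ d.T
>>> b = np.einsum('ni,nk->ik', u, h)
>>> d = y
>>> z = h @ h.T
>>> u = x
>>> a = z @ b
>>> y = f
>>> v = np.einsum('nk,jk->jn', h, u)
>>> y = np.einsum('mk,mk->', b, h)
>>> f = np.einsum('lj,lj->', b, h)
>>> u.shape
(2, 2)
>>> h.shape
(3, 2)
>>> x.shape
(2, 2)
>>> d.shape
(2, 31)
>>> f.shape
()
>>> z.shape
(3, 3)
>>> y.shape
()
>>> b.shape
(3, 2)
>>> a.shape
(3, 2)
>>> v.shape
(2, 3)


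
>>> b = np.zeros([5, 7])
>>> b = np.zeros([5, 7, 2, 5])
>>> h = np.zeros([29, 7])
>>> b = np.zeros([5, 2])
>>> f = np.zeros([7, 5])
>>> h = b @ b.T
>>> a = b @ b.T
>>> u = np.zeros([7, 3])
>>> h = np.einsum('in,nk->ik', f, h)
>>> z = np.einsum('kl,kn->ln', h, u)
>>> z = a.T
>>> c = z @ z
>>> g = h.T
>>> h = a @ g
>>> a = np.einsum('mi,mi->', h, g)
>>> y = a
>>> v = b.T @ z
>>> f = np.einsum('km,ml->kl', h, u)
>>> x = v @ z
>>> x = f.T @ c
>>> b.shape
(5, 2)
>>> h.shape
(5, 7)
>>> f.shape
(5, 3)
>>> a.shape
()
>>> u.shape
(7, 3)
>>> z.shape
(5, 5)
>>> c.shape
(5, 5)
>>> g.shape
(5, 7)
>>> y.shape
()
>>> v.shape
(2, 5)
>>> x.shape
(3, 5)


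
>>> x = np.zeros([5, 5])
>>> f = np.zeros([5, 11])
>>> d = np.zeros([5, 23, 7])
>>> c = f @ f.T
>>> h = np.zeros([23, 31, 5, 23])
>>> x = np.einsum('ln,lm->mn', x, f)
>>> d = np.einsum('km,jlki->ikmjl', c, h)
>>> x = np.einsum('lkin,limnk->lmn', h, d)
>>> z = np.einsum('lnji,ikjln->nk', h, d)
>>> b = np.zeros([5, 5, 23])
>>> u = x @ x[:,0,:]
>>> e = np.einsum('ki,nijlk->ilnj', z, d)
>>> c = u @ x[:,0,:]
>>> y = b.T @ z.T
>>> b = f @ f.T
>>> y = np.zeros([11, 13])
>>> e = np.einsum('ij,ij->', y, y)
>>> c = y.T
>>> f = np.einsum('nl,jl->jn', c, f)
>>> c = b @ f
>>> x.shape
(23, 5, 23)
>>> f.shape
(5, 13)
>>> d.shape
(23, 5, 5, 23, 31)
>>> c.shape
(5, 13)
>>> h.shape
(23, 31, 5, 23)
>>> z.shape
(31, 5)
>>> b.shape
(5, 5)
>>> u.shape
(23, 5, 23)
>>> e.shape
()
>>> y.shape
(11, 13)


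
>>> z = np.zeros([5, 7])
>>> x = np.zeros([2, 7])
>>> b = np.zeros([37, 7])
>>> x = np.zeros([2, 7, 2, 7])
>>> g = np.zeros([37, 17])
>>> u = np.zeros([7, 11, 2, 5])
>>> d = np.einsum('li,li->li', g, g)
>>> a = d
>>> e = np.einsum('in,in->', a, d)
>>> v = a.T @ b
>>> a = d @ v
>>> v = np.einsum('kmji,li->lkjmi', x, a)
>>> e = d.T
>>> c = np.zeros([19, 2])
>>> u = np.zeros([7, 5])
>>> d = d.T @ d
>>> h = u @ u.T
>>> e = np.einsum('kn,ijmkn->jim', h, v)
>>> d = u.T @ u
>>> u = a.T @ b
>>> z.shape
(5, 7)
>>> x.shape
(2, 7, 2, 7)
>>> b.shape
(37, 7)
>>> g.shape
(37, 17)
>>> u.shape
(7, 7)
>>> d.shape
(5, 5)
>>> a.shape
(37, 7)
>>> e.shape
(2, 37, 2)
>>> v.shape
(37, 2, 2, 7, 7)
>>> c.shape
(19, 2)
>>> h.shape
(7, 7)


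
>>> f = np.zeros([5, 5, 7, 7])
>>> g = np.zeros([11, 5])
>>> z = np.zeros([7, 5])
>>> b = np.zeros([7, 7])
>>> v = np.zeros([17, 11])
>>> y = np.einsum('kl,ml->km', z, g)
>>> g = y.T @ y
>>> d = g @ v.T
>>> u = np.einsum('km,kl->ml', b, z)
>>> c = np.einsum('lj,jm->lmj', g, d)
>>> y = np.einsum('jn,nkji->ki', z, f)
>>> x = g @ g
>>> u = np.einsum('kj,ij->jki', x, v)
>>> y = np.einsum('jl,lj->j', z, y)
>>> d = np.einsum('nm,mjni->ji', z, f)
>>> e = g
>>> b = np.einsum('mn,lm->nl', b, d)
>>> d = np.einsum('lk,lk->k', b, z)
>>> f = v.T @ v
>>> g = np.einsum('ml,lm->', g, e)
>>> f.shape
(11, 11)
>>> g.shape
()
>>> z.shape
(7, 5)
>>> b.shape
(7, 5)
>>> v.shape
(17, 11)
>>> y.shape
(7,)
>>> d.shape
(5,)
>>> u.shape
(11, 11, 17)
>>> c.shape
(11, 17, 11)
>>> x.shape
(11, 11)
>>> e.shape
(11, 11)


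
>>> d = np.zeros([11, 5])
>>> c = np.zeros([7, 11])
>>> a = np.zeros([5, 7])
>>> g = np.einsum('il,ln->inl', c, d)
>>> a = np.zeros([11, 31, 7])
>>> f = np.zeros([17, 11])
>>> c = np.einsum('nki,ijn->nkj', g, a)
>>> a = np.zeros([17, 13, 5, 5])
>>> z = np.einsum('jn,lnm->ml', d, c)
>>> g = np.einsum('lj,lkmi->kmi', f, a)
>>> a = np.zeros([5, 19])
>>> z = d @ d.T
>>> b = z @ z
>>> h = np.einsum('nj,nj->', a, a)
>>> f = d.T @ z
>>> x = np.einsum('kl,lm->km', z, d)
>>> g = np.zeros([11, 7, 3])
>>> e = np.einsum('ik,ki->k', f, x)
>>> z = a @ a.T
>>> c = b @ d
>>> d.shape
(11, 5)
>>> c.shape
(11, 5)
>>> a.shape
(5, 19)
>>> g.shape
(11, 7, 3)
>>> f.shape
(5, 11)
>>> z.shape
(5, 5)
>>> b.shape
(11, 11)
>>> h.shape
()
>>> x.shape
(11, 5)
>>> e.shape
(11,)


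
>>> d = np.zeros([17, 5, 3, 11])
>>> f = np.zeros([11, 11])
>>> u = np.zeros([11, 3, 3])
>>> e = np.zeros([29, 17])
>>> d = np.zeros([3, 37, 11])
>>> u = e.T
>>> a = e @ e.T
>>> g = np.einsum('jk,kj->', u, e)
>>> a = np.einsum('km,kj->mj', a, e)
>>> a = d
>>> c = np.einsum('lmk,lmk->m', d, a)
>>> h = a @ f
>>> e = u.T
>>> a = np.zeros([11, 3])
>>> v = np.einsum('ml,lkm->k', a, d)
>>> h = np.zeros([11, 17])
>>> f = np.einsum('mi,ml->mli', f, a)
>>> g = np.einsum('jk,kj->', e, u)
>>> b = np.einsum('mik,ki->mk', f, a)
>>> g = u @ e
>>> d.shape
(3, 37, 11)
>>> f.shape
(11, 3, 11)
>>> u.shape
(17, 29)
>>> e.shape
(29, 17)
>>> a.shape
(11, 3)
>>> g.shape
(17, 17)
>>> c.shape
(37,)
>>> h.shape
(11, 17)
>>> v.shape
(37,)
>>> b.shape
(11, 11)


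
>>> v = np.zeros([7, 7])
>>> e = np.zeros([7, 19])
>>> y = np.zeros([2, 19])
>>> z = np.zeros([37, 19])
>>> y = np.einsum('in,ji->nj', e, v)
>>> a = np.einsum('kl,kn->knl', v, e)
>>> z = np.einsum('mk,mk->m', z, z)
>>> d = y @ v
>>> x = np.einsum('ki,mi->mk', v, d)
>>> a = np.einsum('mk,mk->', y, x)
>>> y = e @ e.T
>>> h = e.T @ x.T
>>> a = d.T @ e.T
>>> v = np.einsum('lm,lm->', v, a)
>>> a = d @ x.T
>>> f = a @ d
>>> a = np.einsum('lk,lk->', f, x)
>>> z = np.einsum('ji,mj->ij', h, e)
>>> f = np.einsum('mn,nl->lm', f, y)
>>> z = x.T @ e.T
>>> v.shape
()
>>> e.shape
(7, 19)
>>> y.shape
(7, 7)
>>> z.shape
(7, 7)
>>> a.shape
()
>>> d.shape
(19, 7)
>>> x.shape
(19, 7)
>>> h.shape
(19, 19)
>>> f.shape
(7, 19)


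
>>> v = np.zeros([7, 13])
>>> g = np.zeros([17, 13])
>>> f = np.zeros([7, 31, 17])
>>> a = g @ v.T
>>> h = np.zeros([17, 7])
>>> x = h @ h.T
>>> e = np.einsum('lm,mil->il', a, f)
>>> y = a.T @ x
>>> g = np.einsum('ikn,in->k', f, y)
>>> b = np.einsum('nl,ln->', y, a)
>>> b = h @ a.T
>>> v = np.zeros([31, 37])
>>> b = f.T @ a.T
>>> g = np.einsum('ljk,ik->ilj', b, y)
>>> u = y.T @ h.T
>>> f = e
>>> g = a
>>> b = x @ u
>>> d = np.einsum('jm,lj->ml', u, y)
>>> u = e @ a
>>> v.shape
(31, 37)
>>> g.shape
(17, 7)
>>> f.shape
(31, 17)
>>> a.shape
(17, 7)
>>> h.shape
(17, 7)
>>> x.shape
(17, 17)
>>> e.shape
(31, 17)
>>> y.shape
(7, 17)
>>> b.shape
(17, 17)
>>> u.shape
(31, 7)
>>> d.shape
(17, 7)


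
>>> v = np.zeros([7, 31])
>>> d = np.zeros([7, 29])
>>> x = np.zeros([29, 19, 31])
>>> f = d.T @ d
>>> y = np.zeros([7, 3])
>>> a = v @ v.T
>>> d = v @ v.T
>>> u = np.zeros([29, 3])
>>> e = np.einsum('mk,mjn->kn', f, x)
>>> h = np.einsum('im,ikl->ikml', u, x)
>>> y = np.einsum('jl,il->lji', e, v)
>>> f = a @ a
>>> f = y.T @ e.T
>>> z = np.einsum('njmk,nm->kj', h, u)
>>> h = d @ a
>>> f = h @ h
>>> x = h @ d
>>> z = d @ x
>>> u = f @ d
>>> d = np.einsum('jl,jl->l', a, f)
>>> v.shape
(7, 31)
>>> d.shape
(7,)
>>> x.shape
(7, 7)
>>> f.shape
(7, 7)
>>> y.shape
(31, 29, 7)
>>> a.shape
(7, 7)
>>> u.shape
(7, 7)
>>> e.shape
(29, 31)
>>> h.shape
(7, 7)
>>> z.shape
(7, 7)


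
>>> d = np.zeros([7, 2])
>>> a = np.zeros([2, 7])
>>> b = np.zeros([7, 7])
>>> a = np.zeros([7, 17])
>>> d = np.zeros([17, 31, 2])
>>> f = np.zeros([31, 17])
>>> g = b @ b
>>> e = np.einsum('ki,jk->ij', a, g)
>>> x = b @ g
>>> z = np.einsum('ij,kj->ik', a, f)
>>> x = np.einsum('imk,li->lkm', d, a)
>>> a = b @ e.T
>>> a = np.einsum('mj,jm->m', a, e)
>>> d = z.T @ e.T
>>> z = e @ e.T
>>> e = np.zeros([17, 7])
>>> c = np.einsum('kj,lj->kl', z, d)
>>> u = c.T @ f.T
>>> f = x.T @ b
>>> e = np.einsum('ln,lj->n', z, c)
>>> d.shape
(31, 17)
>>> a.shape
(7,)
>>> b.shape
(7, 7)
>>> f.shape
(31, 2, 7)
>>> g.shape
(7, 7)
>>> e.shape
(17,)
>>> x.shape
(7, 2, 31)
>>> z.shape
(17, 17)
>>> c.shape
(17, 31)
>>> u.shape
(31, 31)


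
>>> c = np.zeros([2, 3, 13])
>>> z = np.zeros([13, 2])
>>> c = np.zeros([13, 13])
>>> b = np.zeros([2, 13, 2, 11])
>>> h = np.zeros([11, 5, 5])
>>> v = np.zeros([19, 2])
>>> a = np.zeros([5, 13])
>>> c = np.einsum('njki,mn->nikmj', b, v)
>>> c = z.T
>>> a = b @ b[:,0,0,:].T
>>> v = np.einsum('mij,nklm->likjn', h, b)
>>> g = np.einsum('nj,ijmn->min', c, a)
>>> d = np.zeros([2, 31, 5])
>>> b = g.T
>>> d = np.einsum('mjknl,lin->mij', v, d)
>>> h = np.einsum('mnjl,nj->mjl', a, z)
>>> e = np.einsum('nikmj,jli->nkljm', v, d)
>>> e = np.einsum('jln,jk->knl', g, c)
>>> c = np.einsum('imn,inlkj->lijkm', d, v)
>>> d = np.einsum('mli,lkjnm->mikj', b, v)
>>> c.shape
(13, 2, 2, 5, 31)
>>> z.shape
(13, 2)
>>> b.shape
(2, 2, 2)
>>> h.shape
(2, 2, 2)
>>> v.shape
(2, 5, 13, 5, 2)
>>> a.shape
(2, 13, 2, 2)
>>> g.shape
(2, 2, 2)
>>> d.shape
(2, 2, 5, 13)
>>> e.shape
(13, 2, 2)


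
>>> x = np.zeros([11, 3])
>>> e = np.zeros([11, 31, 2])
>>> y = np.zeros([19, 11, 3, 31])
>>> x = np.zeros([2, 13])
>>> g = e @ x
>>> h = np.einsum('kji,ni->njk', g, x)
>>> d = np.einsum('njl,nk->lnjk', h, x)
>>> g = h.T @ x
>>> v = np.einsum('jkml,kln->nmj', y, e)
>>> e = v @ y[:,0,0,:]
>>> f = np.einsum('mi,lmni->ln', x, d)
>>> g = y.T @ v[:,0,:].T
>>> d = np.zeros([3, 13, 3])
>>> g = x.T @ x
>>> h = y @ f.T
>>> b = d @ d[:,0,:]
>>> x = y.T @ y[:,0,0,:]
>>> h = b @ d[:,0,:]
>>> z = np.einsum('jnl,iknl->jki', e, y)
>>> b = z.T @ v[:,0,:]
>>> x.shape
(31, 3, 11, 31)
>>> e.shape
(2, 3, 31)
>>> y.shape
(19, 11, 3, 31)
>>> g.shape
(13, 13)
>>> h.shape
(3, 13, 3)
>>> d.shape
(3, 13, 3)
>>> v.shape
(2, 3, 19)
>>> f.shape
(11, 31)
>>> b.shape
(19, 11, 19)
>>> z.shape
(2, 11, 19)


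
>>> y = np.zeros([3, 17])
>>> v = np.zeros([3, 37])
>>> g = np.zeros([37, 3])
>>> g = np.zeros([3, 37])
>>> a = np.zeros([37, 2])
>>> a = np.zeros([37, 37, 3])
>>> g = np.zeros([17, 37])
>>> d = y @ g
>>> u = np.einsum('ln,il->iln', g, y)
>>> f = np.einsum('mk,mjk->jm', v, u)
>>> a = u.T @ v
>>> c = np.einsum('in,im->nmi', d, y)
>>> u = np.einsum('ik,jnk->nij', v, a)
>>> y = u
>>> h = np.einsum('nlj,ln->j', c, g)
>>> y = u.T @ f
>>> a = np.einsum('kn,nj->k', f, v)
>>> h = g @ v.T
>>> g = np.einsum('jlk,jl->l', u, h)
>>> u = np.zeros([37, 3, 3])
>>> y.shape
(37, 3, 3)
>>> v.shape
(3, 37)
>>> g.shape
(3,)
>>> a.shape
(17,)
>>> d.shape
(3, 37)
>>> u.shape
(37, 3, 3)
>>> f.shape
(17, 3)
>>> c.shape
(37, 17, 3)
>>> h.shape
(17, 3)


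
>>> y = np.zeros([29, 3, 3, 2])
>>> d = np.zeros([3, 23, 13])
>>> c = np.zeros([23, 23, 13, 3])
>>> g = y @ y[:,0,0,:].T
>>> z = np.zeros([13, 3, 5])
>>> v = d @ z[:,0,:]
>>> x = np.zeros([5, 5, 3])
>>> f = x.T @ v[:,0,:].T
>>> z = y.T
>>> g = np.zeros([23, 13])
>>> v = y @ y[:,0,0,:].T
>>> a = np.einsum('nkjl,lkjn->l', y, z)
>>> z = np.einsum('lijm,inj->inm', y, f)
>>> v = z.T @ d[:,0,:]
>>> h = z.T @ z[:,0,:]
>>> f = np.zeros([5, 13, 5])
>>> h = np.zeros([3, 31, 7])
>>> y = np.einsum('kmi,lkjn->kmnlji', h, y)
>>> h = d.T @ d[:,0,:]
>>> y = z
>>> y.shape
(3, 5, 2)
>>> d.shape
(3, 23, 13)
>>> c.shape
(23, 23, 13, 3)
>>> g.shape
(23, 13)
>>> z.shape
(3, 5, 2)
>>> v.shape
(2, 5, 13)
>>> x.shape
(5, 5, 3)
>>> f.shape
(5, 13, 5)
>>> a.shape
(2,)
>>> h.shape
(13, 23, 13)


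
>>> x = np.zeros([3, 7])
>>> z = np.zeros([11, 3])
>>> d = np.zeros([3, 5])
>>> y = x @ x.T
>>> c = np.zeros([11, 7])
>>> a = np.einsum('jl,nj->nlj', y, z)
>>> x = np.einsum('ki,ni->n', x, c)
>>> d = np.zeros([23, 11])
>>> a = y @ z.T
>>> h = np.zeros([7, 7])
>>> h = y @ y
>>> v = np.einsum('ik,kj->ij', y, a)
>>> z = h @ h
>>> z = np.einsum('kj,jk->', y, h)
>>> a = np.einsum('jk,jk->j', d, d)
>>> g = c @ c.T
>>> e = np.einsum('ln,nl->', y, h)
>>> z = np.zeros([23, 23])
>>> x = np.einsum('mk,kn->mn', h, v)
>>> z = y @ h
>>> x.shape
(3, 11)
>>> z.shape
(3, 3)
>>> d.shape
(23, 11)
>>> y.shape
(3, 3)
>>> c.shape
(11, 7)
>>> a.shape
(23,)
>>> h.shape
(3, 3)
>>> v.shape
(3, 11)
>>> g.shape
(11, 11)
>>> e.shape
()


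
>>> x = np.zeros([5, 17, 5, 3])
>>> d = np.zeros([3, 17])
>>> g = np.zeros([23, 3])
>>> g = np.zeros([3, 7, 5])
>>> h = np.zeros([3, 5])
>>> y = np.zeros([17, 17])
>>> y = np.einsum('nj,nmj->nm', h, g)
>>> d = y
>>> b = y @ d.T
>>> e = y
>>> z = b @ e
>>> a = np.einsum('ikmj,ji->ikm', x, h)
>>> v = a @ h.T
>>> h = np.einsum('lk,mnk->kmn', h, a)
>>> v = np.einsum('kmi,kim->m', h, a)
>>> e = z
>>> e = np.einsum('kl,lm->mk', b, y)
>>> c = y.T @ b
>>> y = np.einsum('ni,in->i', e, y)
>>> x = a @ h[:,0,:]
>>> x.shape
(5, 17, 17)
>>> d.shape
(3, 7)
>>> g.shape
(3, 7, 5)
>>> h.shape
(5, 5, 17)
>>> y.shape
(3,)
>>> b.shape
(3, 3)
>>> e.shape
(7, 3)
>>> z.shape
(3, 7)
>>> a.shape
(5, 17, 5)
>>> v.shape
(5,)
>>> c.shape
(7, 3)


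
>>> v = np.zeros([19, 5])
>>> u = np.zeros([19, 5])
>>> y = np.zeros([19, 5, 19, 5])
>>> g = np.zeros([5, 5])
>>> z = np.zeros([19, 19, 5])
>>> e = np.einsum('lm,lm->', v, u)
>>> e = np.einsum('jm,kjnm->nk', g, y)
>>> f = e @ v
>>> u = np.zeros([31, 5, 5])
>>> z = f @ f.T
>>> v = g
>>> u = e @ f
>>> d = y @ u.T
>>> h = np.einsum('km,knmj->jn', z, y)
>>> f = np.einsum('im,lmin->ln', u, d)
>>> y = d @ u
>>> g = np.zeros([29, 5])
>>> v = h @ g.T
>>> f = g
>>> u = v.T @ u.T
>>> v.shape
(5, 29)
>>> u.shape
(29, 19)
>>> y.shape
(19, 5, 19, 5)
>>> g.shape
(29, 5)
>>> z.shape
(19, 19)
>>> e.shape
(19, 19)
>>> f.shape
(29, 5)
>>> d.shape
(19, 5, 19, 19)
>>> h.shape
(5, 5)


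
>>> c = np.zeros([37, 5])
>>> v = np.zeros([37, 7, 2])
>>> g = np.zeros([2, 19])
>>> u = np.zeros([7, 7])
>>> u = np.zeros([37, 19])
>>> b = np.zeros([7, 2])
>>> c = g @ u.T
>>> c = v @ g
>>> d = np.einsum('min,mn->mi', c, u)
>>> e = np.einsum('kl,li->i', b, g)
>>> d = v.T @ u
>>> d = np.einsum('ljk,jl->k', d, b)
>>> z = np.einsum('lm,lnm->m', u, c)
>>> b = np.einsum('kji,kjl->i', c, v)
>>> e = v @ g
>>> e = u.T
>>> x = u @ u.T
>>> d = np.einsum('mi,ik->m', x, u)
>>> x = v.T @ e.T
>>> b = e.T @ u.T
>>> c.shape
(37, 7, 19)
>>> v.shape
(37, 7, 2)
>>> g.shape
(2, 19)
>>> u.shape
(37, 19)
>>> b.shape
(37, 37)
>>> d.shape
(37,)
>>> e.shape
(19, 37)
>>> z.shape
(19,)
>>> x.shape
(2, 7, 19)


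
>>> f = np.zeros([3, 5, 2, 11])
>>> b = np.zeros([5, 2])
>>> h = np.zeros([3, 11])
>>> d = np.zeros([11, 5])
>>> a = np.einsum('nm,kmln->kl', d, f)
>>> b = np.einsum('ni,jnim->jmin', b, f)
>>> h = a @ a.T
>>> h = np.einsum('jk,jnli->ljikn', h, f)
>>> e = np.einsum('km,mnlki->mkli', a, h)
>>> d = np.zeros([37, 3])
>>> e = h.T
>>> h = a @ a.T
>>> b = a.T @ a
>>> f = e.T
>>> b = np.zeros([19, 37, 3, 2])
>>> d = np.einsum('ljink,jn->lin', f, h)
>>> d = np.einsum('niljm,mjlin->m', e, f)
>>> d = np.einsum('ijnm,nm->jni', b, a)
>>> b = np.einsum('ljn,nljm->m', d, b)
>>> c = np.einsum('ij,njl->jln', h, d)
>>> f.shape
(2, 3, 11, 3, 5)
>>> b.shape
(2,)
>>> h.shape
(3, 3)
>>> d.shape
(37, 3, 19)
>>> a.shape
(3, 2)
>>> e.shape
(5, 3, 11, 3, 2)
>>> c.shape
(3, 19, 37)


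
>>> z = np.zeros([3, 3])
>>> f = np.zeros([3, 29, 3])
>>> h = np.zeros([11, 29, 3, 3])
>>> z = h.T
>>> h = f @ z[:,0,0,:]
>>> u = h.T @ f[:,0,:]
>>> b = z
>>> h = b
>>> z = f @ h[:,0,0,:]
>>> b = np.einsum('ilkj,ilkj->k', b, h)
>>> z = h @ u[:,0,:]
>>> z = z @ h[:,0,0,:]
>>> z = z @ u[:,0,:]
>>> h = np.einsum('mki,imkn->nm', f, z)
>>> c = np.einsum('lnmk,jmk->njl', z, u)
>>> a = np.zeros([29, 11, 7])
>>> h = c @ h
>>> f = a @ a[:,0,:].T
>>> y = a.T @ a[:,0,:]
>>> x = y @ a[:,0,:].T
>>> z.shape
(3, 3, 29, 3)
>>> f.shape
(29, 11, 29)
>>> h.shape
(3, 11, 3)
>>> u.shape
(11, 29, 3)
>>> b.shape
(29,)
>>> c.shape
(3, 11, 3)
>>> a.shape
(29, 11, 7)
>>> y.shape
(7, 11, 7)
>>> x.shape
(7, 11, 29)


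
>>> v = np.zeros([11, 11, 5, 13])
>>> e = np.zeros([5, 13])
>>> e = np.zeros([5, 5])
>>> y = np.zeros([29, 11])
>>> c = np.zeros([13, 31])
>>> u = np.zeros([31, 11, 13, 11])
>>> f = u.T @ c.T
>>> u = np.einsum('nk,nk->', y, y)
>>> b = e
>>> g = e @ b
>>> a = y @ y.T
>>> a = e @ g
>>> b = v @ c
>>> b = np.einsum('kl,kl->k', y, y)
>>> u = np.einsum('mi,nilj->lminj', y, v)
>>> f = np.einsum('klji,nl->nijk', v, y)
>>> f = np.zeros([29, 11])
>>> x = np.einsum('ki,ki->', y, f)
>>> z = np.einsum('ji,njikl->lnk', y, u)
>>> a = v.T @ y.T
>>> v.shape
(11, 11, 5, 13)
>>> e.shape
(5, 5)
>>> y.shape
(29, 11)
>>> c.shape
(13, 31)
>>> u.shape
(5, 29, 11, 11, 13)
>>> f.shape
(29, 11)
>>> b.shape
(29,)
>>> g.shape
(5, 5)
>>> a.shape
(13, 5, 11, 29)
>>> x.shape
()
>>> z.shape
(13, 5, 11)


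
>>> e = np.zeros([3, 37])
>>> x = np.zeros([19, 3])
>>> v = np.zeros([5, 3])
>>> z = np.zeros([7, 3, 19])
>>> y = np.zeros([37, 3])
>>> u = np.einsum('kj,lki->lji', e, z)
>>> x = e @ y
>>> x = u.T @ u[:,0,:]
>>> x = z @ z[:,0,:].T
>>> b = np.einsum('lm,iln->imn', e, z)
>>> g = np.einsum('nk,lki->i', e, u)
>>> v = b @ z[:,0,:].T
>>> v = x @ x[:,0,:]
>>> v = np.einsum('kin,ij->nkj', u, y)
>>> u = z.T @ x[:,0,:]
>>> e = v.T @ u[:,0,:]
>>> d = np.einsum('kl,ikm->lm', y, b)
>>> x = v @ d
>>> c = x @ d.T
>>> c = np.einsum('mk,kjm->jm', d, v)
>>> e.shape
(3, 7, 7)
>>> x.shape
(19, 7, 19)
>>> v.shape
(19, 7, 3)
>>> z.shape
(7, 3, 19)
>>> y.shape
(37, 3)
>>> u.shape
(19, 3, 7)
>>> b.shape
(7, 37, 19)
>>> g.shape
(19,)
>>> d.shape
(3, 19)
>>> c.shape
(7, 3)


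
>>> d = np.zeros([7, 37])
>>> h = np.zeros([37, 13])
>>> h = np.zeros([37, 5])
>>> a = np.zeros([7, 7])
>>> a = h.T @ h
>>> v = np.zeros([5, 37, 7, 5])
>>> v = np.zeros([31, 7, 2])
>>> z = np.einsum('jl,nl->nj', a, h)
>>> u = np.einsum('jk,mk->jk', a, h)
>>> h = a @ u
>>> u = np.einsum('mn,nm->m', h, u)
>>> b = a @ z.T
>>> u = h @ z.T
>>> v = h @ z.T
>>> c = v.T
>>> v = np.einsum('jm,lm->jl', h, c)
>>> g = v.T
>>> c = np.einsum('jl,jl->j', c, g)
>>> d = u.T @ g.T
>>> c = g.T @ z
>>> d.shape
(37, 37)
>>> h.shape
(5, 5)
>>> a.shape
(5, 5)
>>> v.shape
(5, 37)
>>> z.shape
(37, 5)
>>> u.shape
(5, 37)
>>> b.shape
(5, 37)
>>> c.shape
(5, 5)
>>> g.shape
(37, 5)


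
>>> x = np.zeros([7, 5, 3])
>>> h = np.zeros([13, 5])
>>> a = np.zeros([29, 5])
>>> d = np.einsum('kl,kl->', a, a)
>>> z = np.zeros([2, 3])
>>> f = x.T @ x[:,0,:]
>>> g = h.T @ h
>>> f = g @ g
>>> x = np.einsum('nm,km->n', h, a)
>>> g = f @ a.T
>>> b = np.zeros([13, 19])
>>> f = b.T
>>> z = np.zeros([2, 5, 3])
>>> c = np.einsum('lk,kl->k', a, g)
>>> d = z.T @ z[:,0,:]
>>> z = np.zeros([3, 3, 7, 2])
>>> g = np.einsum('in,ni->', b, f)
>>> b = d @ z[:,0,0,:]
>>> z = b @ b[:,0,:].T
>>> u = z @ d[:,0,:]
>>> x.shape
(13,)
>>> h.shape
(13, 5)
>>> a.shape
(29, 5)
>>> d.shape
(3, 5, 3)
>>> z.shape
(3, 5, 3)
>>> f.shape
(19, 13)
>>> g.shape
()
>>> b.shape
(3, 5, 2)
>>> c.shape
(5,)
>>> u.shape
(3, 5, 3)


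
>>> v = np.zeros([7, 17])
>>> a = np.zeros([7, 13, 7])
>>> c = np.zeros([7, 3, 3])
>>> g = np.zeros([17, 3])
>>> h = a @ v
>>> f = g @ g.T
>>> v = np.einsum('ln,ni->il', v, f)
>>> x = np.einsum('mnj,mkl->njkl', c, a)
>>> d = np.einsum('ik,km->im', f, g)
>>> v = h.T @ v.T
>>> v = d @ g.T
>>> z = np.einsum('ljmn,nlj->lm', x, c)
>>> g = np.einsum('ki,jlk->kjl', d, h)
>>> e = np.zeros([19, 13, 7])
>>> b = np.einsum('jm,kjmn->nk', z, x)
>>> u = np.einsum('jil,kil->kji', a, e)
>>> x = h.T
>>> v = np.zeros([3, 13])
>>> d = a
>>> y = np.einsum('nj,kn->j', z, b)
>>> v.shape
(3, 13)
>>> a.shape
(7, 13, 7)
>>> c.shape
(7, 3, 3)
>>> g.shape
(17, 7, 13)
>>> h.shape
(7, 13, 17)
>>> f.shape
(17, 17)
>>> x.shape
(17, 13, 7)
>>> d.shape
(7, 13, 7)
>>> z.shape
(3, 13)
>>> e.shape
(19, 13, 7)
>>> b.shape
(7, 3)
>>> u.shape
(19, 7, 13)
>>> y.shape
(13,)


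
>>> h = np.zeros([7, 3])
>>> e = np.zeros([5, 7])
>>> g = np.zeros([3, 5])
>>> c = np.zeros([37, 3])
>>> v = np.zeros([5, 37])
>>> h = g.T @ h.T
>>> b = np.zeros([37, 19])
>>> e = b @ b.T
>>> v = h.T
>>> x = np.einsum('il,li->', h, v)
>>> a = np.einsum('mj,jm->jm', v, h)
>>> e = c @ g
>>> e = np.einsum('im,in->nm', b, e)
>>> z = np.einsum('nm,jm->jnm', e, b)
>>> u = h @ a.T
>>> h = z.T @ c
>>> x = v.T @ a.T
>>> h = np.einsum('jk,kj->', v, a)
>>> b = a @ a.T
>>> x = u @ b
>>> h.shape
()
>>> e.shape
(5, 19)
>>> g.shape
(3, 5)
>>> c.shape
(37, 3)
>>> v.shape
(7, 5)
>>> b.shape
(5, 5)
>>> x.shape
(5, 5)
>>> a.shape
(5, 7)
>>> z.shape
(37, 5, 19)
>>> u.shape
(5, 5)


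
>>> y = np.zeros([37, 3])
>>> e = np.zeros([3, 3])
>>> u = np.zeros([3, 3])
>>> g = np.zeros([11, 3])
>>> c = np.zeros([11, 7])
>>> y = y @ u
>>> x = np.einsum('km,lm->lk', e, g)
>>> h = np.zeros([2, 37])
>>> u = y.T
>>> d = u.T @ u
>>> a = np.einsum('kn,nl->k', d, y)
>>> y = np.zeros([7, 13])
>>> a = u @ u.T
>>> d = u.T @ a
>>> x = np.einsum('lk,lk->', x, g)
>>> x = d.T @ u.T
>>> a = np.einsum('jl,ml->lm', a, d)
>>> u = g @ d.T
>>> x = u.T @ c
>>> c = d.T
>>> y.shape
(7, 13)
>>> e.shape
(3, 3)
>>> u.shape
(11, 37)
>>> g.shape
(11, 3)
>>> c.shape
(3, 37)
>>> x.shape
(37, 7)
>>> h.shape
(2, 37)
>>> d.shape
(37, 3)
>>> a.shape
(3, 37)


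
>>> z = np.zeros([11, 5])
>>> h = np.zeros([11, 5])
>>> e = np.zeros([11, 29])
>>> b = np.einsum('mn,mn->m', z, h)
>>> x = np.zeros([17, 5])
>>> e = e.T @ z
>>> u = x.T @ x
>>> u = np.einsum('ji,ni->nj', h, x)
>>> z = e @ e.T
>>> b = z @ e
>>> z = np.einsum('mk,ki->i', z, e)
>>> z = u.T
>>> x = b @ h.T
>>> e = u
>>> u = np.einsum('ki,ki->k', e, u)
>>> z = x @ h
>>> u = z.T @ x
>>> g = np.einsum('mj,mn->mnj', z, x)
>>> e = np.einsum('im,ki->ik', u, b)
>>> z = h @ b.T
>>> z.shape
(11, 29)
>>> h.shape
(11, 5)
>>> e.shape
(5, 29)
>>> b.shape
(29, 5)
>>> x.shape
(29, 11)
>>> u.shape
(5, 11)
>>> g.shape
(29, 11, 5)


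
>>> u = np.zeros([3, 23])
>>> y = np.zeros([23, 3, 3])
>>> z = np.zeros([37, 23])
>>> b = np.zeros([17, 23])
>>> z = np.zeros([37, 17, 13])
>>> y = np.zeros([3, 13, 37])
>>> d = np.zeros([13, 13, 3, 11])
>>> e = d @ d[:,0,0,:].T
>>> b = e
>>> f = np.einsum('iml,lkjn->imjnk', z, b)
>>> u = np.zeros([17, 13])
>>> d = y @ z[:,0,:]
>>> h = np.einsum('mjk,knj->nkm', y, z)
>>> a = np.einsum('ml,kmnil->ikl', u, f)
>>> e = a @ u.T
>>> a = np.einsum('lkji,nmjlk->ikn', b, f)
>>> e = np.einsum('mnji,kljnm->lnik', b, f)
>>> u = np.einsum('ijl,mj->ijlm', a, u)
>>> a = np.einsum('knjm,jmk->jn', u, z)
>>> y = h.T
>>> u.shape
(13, 13, 37, 17)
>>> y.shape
(3, 37, 17)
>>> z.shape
(37, 17, 13)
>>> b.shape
(13, 13, 3, 13)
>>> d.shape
(3, 13, 13)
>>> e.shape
(17, 13, 13, 37)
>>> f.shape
(37, 17, 3, 13, 13)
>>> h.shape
(17, 37, 3)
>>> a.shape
(37, 13)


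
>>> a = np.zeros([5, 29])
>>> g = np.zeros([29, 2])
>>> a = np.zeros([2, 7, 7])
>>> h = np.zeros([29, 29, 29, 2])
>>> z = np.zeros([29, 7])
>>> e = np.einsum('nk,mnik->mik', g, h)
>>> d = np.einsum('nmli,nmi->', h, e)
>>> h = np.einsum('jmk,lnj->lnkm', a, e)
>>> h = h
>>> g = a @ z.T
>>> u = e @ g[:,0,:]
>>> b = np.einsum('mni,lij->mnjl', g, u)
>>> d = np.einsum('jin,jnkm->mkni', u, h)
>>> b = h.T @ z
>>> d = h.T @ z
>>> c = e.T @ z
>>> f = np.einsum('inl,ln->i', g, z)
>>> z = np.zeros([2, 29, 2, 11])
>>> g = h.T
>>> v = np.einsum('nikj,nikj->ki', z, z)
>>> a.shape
(2, 7, 7)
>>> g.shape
(7, 7, 29, 29)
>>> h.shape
(29, 29, 7, 7)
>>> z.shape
(2, 29, 2, 11)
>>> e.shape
(29, 29, 2)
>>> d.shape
(7, 7, 29, 7)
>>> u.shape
(29, 29, 29)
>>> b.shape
(7, 7, 29, 7)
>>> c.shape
(2, 29, 7)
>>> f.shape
(2,)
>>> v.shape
(2, 29)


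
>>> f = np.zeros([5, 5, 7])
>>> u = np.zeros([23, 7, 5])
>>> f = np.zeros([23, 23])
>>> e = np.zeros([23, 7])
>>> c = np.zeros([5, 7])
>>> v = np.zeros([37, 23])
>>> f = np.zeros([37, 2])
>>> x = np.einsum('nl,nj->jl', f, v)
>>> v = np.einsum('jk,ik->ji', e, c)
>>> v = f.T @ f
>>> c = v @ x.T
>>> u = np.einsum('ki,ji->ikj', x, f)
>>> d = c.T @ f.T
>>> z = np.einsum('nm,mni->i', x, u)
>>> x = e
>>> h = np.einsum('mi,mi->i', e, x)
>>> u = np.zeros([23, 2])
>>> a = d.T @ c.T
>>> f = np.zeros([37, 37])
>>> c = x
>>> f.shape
(37, 37)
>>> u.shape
(23, 2)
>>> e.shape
(23, 7)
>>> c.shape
(23, 7)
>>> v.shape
(2, 2)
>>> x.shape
(23, 7)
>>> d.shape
(23, 37)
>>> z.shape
(37,)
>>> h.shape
(7,)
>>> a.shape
(37, 2)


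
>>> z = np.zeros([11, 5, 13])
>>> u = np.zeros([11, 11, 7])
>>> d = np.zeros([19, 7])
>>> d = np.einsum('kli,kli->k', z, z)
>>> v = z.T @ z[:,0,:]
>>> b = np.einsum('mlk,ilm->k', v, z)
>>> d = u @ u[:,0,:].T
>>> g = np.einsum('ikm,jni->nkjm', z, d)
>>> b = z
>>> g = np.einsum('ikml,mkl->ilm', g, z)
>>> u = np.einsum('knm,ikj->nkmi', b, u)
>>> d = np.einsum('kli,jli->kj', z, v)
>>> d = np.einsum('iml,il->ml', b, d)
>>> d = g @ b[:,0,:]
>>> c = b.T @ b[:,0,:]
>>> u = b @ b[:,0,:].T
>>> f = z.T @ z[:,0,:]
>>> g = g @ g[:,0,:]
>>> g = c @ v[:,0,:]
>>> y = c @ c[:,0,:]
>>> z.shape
(11, 5, 13)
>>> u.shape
(11, 5, 11)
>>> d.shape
(11, 13, 13)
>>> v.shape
(13, 5, 13)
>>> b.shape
(11, 5, 13)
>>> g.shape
(13, 5, 13)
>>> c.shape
(13, 5, 13)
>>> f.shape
(13, 5, 13)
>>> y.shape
(13, 5, 13)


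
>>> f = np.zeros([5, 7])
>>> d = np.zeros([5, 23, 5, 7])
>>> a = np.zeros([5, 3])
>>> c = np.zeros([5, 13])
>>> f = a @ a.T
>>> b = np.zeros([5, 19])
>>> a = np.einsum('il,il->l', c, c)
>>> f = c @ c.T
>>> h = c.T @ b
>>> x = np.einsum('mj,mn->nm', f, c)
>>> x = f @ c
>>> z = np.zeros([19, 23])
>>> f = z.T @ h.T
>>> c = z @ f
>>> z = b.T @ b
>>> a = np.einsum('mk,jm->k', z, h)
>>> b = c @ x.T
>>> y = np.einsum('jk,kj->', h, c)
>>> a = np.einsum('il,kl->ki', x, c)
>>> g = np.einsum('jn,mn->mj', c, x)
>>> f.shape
(23, 13)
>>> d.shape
(5, 23, 5, 7)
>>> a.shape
(19, 5)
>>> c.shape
(19, 13)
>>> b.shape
(19, 5)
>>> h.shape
(13, 19)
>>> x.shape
(5, 13)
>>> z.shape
(19, 19)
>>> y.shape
()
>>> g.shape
(5, 19)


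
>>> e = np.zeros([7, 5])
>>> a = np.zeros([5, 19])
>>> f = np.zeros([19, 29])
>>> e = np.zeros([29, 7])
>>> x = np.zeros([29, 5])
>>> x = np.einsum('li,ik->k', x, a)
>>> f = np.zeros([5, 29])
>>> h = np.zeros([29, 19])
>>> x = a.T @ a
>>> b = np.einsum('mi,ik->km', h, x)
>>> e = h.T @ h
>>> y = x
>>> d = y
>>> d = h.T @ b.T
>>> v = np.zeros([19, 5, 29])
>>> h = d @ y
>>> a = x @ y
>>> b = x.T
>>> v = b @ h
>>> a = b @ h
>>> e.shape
(19, 19)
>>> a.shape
(19, 19)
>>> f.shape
(5, 29)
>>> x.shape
(19, 19)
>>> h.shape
(19, 19)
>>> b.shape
(19, 19)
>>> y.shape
(19, 19)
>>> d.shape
(19, 19)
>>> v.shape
(19, 19)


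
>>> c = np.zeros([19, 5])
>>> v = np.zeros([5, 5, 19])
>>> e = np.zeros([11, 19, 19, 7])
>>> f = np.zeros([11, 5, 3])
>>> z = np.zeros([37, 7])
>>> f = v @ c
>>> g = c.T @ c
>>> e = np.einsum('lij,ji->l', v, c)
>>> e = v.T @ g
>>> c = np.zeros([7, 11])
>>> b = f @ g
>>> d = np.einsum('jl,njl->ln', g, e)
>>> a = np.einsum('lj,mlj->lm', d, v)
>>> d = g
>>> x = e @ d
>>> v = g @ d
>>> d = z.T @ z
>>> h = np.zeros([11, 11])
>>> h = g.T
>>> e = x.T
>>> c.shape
(7, 11)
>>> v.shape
(5, 5)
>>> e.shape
(5, 5, 19)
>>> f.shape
(5, 5, 5)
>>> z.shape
(37, 7)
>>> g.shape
(5, 5)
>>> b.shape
(5, 5, 5)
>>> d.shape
(7, 7)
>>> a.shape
(5, 5)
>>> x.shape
(19, 5, 5)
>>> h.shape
(5, 5)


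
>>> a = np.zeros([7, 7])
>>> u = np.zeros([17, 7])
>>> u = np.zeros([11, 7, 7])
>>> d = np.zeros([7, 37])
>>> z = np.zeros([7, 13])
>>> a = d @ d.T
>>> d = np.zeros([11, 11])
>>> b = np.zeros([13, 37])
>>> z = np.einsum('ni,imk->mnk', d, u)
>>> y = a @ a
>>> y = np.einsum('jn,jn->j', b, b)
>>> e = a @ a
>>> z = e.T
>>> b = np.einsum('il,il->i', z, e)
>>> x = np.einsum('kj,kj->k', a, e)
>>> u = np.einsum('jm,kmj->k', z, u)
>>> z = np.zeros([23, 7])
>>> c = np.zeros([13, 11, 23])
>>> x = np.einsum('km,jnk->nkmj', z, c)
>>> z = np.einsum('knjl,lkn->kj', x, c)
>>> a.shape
(7, 7)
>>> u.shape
(11,)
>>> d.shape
(11, 11)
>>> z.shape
(11, 7)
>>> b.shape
(7,)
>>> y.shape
(13,)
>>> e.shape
(7, 7)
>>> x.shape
(11, 23, 7, 13)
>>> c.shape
(13, 11, 23)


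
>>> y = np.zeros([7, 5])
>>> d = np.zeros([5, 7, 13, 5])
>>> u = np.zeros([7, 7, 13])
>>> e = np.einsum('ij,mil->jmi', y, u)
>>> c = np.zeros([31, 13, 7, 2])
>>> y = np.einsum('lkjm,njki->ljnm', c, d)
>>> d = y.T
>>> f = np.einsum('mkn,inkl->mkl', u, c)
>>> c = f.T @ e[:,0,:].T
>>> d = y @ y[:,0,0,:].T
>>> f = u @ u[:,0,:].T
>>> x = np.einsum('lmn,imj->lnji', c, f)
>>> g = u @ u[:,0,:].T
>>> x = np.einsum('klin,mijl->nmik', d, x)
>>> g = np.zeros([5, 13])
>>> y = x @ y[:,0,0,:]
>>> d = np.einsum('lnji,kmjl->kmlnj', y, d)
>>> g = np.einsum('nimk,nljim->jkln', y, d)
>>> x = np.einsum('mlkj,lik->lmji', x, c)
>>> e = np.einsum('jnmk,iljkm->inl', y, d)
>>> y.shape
(31, 2, 5, 2)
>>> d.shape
(31, 7, 31, 2, 5)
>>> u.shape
(7, 7, 13)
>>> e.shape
(31, 2, 7)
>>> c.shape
(2, 7, 5)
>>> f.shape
(7, 7, 7)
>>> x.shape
(2, 31, 31, 7)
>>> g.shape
(31, 2, 7, 31)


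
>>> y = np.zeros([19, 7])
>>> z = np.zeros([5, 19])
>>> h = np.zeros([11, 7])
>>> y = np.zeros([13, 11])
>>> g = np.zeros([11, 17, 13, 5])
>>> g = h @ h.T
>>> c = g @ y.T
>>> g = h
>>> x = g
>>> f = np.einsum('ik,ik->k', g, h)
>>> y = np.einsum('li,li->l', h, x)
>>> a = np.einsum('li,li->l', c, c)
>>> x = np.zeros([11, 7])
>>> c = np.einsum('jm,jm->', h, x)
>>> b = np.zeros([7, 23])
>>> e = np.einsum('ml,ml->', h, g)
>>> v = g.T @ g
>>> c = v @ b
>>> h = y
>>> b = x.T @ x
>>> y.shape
(11,)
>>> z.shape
(5, 19)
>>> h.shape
(11,)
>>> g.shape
(11, 7)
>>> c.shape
(7, 23)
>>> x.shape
(11, 7)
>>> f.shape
(7,)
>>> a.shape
(11,)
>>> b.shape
(7, 7)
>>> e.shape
()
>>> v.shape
(7, 7)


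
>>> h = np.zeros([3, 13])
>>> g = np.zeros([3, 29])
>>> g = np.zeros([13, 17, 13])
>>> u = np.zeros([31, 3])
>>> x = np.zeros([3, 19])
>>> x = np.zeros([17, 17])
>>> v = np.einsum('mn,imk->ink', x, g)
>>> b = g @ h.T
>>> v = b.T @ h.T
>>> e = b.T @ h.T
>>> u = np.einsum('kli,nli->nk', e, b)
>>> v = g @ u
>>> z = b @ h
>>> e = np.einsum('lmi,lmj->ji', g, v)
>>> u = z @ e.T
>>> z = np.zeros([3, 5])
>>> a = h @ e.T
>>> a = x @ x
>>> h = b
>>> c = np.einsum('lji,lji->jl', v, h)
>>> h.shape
(13, 17, 3)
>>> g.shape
(13, 17, 13)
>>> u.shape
(13, 17, 3)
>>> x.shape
(17, 17)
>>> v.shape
(13, 17, 3)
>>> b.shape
(13, 17, 3)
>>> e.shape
(3, 13)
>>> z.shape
(3, 5)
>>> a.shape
(17, 17)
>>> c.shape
(17, 13)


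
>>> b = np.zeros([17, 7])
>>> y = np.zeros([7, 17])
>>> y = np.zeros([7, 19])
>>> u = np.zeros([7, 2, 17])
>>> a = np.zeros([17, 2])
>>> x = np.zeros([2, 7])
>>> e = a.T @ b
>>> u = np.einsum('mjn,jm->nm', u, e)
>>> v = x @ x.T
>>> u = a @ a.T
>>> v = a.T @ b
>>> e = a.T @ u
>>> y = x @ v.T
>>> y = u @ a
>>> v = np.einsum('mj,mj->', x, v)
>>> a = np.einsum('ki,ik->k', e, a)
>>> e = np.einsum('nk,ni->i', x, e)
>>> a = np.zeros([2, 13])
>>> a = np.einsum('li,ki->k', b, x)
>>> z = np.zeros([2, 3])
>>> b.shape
(17, 7)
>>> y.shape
(17, 2)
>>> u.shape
(17, 17)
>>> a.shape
(2,)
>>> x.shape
(2, 7)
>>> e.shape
(17,)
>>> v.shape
()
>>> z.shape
(2, 3)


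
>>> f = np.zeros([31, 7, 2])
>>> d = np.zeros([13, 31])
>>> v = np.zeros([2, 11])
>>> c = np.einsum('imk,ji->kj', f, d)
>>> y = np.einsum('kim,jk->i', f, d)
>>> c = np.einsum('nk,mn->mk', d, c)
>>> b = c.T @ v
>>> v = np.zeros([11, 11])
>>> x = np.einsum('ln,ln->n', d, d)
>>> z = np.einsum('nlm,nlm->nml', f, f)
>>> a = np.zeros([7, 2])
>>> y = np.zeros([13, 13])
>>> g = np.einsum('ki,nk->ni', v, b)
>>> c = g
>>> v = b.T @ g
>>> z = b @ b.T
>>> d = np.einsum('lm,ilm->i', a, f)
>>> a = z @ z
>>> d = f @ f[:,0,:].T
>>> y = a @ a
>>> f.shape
(31, 7, 2)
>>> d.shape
(31, 7, 31)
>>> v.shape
(11, 11)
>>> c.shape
(31, 11)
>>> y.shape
(31, 31)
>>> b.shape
(31, 11)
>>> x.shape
(31,)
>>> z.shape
(31, 31)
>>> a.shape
(31, 31)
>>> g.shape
(31, 11)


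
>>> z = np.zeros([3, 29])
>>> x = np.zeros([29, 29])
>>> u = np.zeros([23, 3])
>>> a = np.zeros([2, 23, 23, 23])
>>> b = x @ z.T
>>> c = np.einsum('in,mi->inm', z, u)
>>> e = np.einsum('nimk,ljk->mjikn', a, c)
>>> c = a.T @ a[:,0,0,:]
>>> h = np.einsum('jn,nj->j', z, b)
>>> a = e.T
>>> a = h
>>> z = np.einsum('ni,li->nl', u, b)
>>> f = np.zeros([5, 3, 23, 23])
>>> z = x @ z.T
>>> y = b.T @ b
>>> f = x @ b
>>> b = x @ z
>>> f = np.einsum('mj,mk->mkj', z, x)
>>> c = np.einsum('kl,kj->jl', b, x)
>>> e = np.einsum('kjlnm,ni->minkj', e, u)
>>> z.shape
(29, 23)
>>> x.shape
(29, 29)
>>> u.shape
(23, 3)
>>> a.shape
(3,)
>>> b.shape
(29, 23)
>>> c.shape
(29, 23)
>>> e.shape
(2, 3, 23, 23, 29)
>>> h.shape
(3,)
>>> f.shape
(29, 29, 23)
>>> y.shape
(3, 3)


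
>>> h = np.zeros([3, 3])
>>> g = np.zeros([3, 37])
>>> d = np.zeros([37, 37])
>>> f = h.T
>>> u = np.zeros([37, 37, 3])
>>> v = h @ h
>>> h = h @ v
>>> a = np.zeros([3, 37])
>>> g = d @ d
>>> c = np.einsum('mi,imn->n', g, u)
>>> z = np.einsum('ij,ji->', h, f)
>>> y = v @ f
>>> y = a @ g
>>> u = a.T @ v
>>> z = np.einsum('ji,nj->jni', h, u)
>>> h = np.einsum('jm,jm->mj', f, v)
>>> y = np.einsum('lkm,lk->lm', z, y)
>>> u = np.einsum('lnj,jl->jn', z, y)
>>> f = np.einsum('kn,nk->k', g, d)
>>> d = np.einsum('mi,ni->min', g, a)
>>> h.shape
(3, 3)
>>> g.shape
(37, 37)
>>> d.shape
(37, 37, 3)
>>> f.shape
(37,)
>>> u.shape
(3, 37)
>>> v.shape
(3, 3)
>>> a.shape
(3, 37)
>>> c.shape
(3,)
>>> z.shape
(3, 37, 3)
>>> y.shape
(3, 3)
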